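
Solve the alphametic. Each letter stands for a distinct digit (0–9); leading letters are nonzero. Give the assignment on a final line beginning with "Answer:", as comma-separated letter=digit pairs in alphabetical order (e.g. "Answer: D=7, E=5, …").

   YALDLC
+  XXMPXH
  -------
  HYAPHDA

Step 1. [col 1: C + H ≡ A (mod 10)] A=6 is one option consistent with column 1 (C + H ≡ A (mod 10), carry-in 0) — take it, so A=6.
Step 2. [col 1: C + H ≡ A (mod 10)] column 1 (C + H ≡ A (mod 10), carry-in 0) doesn't pin H yet; pick H=1 and continue. So H=1.
Step 3. [col 1: C + H ≡ A (mod 10)] column 1: given H=1, A=6, carry-in 0, and digits 1,6 already taken and all letters distinct, C+H≡A (mod 10) forces C=5 ⇒ C=5.
Step 4. [col 2: L + X ≡ D (mod 10)] no forcing yet in column 2 (carry-in 0); D=7 is free and consistent — try it ⇒ D=7.
Step 5. [col 2: L + X ≡ D (mod 10)] no forcing yet in column 2 (carry-in 0); L=8 is free and consistent — try it. So L=8.
Step 6. [col 2: L + X ≡ D (mod 10)] column 2: given L=8, D=7, carry-in 0, and digits 1,5,6,7,8 already taken and all letters distinct, L+X≡D (mod 10) forces X=9. So X=9.
Step 7. [col 3: D + P ≡ H (mod 10)] column 3: given D=7, H=1, carry-in 1, and digits 1,5,6,7,8,9 already taken and all letters distinct, D+P≡H (mod 10) forces P=3. So P=3.
Step 8. [col 4: L + M ≡ P (mod 10)] from column 4 (L=8, P=3, carry-in 1, digits 1,3,5,6,7,8,9 already taken and all letters distinct): M must equal 4, so M=4.
Step 9. [col 6: Y + X ≡ Y (mod 10)] column 6 (Y + X ≡ Y (mod 10), carry-in 1) doesn't pin Y yet; pick Y=2 and continue. So Y=2.

Answer: A=6, C=5, D=7, H=1, L=8, M=4, P=3, X=9, Y=2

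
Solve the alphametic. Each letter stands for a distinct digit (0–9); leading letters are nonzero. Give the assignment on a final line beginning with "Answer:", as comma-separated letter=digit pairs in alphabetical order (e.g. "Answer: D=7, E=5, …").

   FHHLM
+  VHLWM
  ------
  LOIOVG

Step 1. [col 1: M + M ≡ G (mod 10)] G=8 is one option consistent with column 1 (M + M ≡ G (mod 10), carry-in 0) — take it. So G=8.
Step 2. [col 1: M + M ≡ G (mod 10)] no forcing yet in column 1 (carry-in 0); M=9 is free and consistent — try it. So M=9.
Step 3. [col 2: L + W ≡ V (mod 10)] several values work for V in column 2 (L + W ≡ V (mod 10), carry-in 1); try V=7, so V=7.
Step 4. [col 2: L + W ≡ V (mod 10)] L=1 is one option consistent with column 2 (L + W ≡ V (mod 10), carry-in 1) — take it. So L=1.
Step 5. [col 2: L + W ≡ V (mod 10)] from column 2 (L=1, V=7, carry-in 1, digits 1,7,8,9 already taken and all letters distinct): W must equal 5. So W=5.
Step 6. [col 3: H + L ≡ O (mod 10)] several values work for O in column 3 (H + L ≡ O (mod 10), carry-in 0); try O=3 ⇒ O=3.
Step 7. [col 3: H + L ≡ O (mod 10)] column 3: given L=1, O=3, carry-in 0, and digits 1,3,5,7,8,9 already taken and all letters distinct, H+L≡O (mod 10) forces H=2. So H=2.
Step 8. [col 4: H + H ≡ I (mod 10)] from column 4 (H=2, carry-in 0, digits 1,2,3,5,7,8,9 already taken and all letters distinct): I must equal 4 ⇒ I=4.
Step 9. [col 5: F + V ≡ O (mod 10)] in column 5 we have F+V≡O with carry-in 0; given V=7, O=3 and digits 1,2,3,4,5,7,8,9 already taken and all letters distinct, that pins F to 6 ⇒ F=6.

Answer: F=6, G=8, H=2, I=4, L=1, M=9, O=3, V=7, W=5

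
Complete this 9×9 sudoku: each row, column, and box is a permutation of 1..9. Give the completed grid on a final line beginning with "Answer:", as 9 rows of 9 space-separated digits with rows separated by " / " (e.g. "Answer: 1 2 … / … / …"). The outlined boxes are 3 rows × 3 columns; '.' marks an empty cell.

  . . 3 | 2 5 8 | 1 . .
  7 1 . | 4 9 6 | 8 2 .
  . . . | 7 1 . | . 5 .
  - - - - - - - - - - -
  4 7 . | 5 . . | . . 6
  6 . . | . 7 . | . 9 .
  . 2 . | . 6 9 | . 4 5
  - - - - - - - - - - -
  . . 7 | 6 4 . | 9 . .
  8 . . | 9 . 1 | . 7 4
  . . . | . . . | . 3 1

Step 1. [r1c1∈{9}] r1c1's peers cover all but 9, so r1c1=9.
Step 2. [r3c6∈{3}] r3c6 has the single candidate 3 ⇒ r3c6=3.
Step 3. [r4c6∈{2}] only 2 remains possible at r4c6. So r4c6=2.
Step 4. [r7c1∈{1,2,3,5}] across row 7, 1 lands solely at r7c1 ⇒ r7c1=1.
Step 5. [r9c1∈{2,5}] r9c1 is the only open cell in col 1 admitting 5. So r9c1=5.
Step 6. [r7c9∈{2,8}] across row 7, 2 lands solely at r7c9. So r7c9=2.
Step 7. [r5c9∈{3,8}] in col 9, 8 fits only at r5c9. So r5c9=8.
Step 8. [r1c2∈{4,6}] 4 has one home in row 1: r1c2. So r1c2=4.
Step 9. [r9c7∈{6}] nothing but 6 survives at r9c7. So r9c7=6.
Step 10. [r8c5∈{2,3}] 3 has one home in box 8: r8c5. So r8c5=3.
Step 11. [r4c3∈{1,8,9}] 9 has one home in row 4: r4c3 ⇒ r4c3=9.
Step 12. [r6c1∈{3}] only 3 remains possible at r6c1. So r6c1=3.
Step 13. [r6c3∈{1,8}] r6c3 is the only open cell in box 4 admitting 8 ⇒ r6c3=8.
Step 14. [r8c3∈{2,6}] in row 8, 2 fits only at r8c3, so r8c3=2.
Step 15. [r5c3∈{1,5}] r5c3 is the only open cell in col 3 admitting 1. So r5c3=1.
Step 16. [r4c7∈{3}] nothing but 3 survives at r4c7. So r4c7=3.
Step 17. [r8c2∈{6}] r8c2's peers cover all but 6. So r8c2=6.
Step 18. [r9c4∈{8}] r9c4's peers cover all but 8. So r9c4=8.
Step 19. [r5c6∈{4}] nothing but 4 survives at r5c6. So r5c6=4.
Step 20. [r9c3∈{4}] r9c3 is down to just 4. So r9c3=4.
Step 21. [r3c1∈{2}] r3c1 has the single candidate 2. So r3c1=2.
Step 22. [r3c9∈{9}] nothing but 9 survives at r3c9, so r3c9=9.
Step 23. [r5c7∈{2}] nothing but 2 survives at r5c7 ⇒ r5c7=2.
Step 24. [r3c2∈{8}] r3c2's peers cover all but 8 ⇒ r3c2=8.
Step 25. [r3c7∈{4}] r3c7's peers cover all but 4, so r3c7=4.
Step 26. [r9c2∈{9}] nothing but 9 survives at r9c2 ⇒ r9c2=9.
Step 27. [r2c3∈{5}] nothing but 5 survives at r2c3, so r2c3=5.
Step 28. [r2c9∈{3}] r2c9 is down to just 3. So r2c9=3.
Step 29. [r1c9∈{7}] r1c9 is down to just 7 ⇒ r1c9=7.
Step 30. [r3c3∈{6}] only 6 remains possible at r3c3, so r3c3=6.
Step 31. [r4c5∈{8}] r4c5's peers cover all but 8, so r4c5=8.
Step 32. [r7c2∈{3}] only 3 remains possible at r7c2, so r7c2=3.
Step 33. [r5c2∈{5}] r5c2 is down to just 5 ⇒ r5c2=5.
Step 34. [r4c8∈{1}] r4c8's peers cover all but 1 ⇒ r4c8=1.
Step 35. [r6c7∈{7}] only 7 remains possible at r6c7 ⇒ r6c7=7.
Step 36. [r9c5∈{2}] r9c5 has the single candidate 2, so r9c5=2.
Step 37. [r7c6∈{5}] only 5 remains possible at r7c6, so r7c6=5.
Step 38. [r7c8∈{8}] r7c8's peers cover all but 8, so r7c8=8.
Step 39. [r9c6∈{7}] r9c6 is down to just 7, so r9c6=7.
Step 40. [r1c8∈{6}] nothing but 6 survives at r1c8, so r1c8=6.
Step 41. [r8c7∈{5}] nothing but 5 survives at r8c7. So r8c7=5.
Step 42. [r6c4∈{1}] nothing but 1 survives at r6c4 ⇒ r6c4=1.
Step 43. [r5c4∈{3}] r5c4 is down to just 3 ⇒ r5c4=3.

Answer: 9 4 3 2 5 8 1 6 7 / 7 1 5 4 9 6 8 2 3 / 2 8 6 7 1 3 4 5 9 / 4 7 9 5 8 2 3 1 6 / 6 5 1 3 7 4 2 9 8 / 3 2 8 1 6 9 7 4 5 / 1 3 7 6 4 5 9 8 2 / 8 6 2 9 3 1 5 7 4 / 5 9 4 8 2 7 6 3 1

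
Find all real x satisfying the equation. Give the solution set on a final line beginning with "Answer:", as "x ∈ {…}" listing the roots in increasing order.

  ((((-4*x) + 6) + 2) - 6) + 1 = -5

Step 1. [((((-4*x) + 6) + 2) - 6) + 1 = -5] the outer +1 inverts by subtracting 1 ⇒ sub: (((-4*x) + 6) + 2) - 6 = -6.
Step 2. [(((-4*x) + 6) + 2) - 6 = -6] peel the -6: add 6 from each side, so sub: ((-4*x) + 6) + 2 = 0.
Step 3. [((-4*x) + 6) + 2 = 0] peel the +2: subtract 2 from each side. So sub: (-4*x) + 6 = -2.
Step 4. [(-4*x) + 6 = -2] 6 comes off first (subtract 6) ⇒ sub: -4*x = -8.
Step 5. [-4*x = -8] leading coefficient -4: divide by -4, so div: x = 2.

Answer: x ∈ {2}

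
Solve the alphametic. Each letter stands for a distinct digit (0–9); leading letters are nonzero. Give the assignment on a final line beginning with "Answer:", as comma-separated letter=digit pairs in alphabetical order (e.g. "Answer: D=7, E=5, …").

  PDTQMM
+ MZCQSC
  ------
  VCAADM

Step 1. [col 1: M + C ≡ M (mod 10)] column 1: given nothing yet, carry-in 0, and all letters distinct, none taken yet, M+C≡M (mod 10) forces C=0. So C=0.
Step 2. [col 1: M + C ≡ M (mod 10)] several values work for M in column 1 (M + C ≡ M (mod 10), carry-in 0); try M=3. So M=3.
Step 3. [col 2: M + S ≡ D (mod 10)] no forcing yet in column 2 (carry-in 0); S=8 is free and consistent — try it, so S=8.
Step 4. [col 2: M + S ≡ D (mod 10)] column 2 reads M+S+carry(0)=D with M=3, S=8; with digits 0,3,8 already taken and all letters distinct, the only value for D is 1. So D=1.
Step 5. [col 3: Q + Q ≡ A (mod 10)] several values work for A in column 3 (Q + Q ≡ A (mod 10), carry-in 1); try A=5, so A=5.
Step 6. [col 3: Q + Q ≡ A (mod 10)] Q=7 is one option consistent with column 3 (Q + Q ≡ A (mod 10), carry-in 1) — take it, so Q=7.
Step 7. [col 4: T + C ≡ A (mod 10)] in column 4 we have T+C≡A with carry-in 1; given C=0, A=5 and digits 0,1,3,5,7,8 already taken and all letters distinct, that pins T to 4. So T=4.
Step 8. [col 5: D + Z ≡ C (mod 10)] from column 5 (D=1, C=0, carry-in 0, digits 0,1,3,4,5,7,8 already taken and all letters distinct): Z must equal 9, so Z=9.
Step 9. [col 6: P + M ≡ V (mod 10)] from column 6 (M=3, carry-in 1, digits 0,1,3,4,5,7,8,9 already taken and all letters distinct): P must equal 2 ⇒ P=2.
Step 10. [col 6: P + M ≡ V (mod 10)] in column 6 we have P+M≡V with carry-in 1; given P=2, M=3 and digits 0,1,2,3,4,5,7,8,9 already taken and all letters distinct, that pins V to 6. So V=6.

Answer: A=5, C=0, D=1, M=3, P=2, Q=7, S=8, T=4, V=6, Z=9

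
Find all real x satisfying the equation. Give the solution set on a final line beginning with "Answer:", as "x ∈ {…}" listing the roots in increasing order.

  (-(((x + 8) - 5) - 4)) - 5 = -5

Step 1. [(-(((x + 8) - 5) - 4)) - 5 = -5] peel the -5: add 5 from each side ⇒ sub: -(((x + 8) - 5) - 4) = 0.
Step 2. [-(((x + 8) - 5) - 4) = 0] flip signs both sides ⇒ neg: ((x + 8) - 5) - 4 = 0.
Step 3. [((x + 8) - 5) - 4 = 0] the outer -4 inverts by adding 4 ⇒ sub: (x + 8) - 5 = 4.
Step 4. [(x + 8) - 5 = 4] the outer -5 inverts by adding 5. So sub: x + 8 = 9.
Step 5. [x + 8 = 9] peel the +8: subtract 8 from each side. So sub: x = 1.

Answer: x ∈ {1}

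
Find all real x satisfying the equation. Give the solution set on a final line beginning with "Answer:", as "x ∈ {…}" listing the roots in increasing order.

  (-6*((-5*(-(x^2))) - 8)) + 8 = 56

Step 1. [(-6*((-5*(-(x^2))) - 8)) + 8 = 56] the outer +8 inverts by subtracting 8, so sub: -6*((-5*(-(x^2))) - 8) = 48.
Step 2. [-6*((-5*(-(x^2))) - 8) = 48] LHS = -6·(…); ÷-6 both sides. So div: (-5*(-(x^2))) - 8 = -8.
Step 3. [(-5*(-(x^2))) - 8 = -8] peel the -8: add 8 from each side ⇒ sub: -5*(-(x^2)) = 0.
Step 4. [-5*(-(x^2)) = 0] -5·(inner) — divide through by -5 ⇒ div: -(x^2) = 0.
Step 5. [-(x^2) = 0] flip signs both sides. So neg: x^2 = 0.
Step 6. [x^2 = 0] LHS squared, RHS 0 ≥ 0: apply √ (±). So sqrt: x = 0.

Answer: x ∈ {0}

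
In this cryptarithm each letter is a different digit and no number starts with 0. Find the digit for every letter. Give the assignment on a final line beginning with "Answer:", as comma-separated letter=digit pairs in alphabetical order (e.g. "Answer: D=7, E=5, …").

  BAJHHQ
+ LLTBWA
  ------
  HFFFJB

Step 1. [col 1: Q + A ≡ B (mod 10)] Q=8 is one option consistent with column 1 (Q + A ≡ B (mod 10), carry-in 0) — take it. So Q=8.
Step 2. [col 1: Q + A ≡ B (mod 10)] column 1 (Q + A ≡ B (mod 10), carry-in 0) doesn't pin B yet; pick B=2 and continue. So B=2.
Step 3. [col 1: Q + A ≡ B (mod 10)] in column 1 we have Q+A≡B with carry-in 0; given Q=8, B=2 and digits 2,8 already taken and all letters distinct, that pins A to 4 ⇒ A=4.
Step 4. [col 2: H + W ≡ J (mod 10)] column 2 (H + W ≡ J (mod 10), carry-in 1) doesn't pin W yet; pick W=0 and continue, so W=0.
Step 5. [col 2: H + W ≡ J (mod 10)] J=6 is one option consistent with column 2 (H + W ≡ J (mod 10), carry-in 1) — take it. So J=6.
Step 6. [col 2: H + W ≡ J (mod 10)] column 2 reads H+W+carry(1)=J with W=0, J=6; with digits 0,2,4,6,8 already taken and all letters distinct, the only value for H is 5 ⇒ H=5.
Step 7. [col 3: H + B ≡ F (mod 10)] from column 3 (H=5, B=2, carry-in 0, digits 0,2,4,5,6,8 already taken and all letters distinct): F must equal 7 ⇒ F=7.
Step 8. [col 4: J + T ≡ F (mod 10)] from column 4 (J=6, F=7, carry-in 0, digits 0,2,4,5,6,7,8 already taken and all letters distinct): T must equal 1, so T=1.
Step 9. [col 5: A + L ≡ F (mod 10)] column 5: given A=4, F=7, carry-in 0, and digits 0,1,2,4,5,6,7,8 already taken and all letters distinct, A+L≡F (mod 10) forces L=3, so L=3.

Answer: A=4, B=2, F=7, H=5, J=6, L=3, Q=8, T=1, W=0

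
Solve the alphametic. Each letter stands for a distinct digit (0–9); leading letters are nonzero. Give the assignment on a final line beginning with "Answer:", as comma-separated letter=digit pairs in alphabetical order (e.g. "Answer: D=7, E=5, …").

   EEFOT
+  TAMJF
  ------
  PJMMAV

Step 1. [col 1: T + F ≡ V (mod 10)] no forcing yet in column 1 (carry-in 0); V=4 is free and consistent — try it. So V=4.
Step 2. [P] the sum has 6 digits but both addends have 5; that extra leading digit P is the final carry, namely 1, so P=1.
Step 3. [col 1: T + F ≡ V (mod 10)] no forcing yet in column 1 (carry-in 0); F=9 is free and consistent — try it ⇒ F=9.
Step 4. [col 1: T + F ≡ V (mod 10)] column 1 reads T+F+carry(0)=V with F=9, V=4; with digits 1,4,9 already taken and all letters distinct, the only value for T is 5 ⇒ T=5.
Step 5. [col 2: O + J ≡ A (mod 10)] column 2 (O + J ≡ A (mod 10), carry-in 1) doesn't pin J yet; pick J=3 and continue ⇒ J=3.
Step 6. [col 2: O + J ≡ A (mod 10)] column 2 (O + J ≡ A (mod 10), carry-in 1) doesn't pin A yet; pick A=2 and continue, so A=2.
Step 7. [col 2: O + J ≡ A (mod 10)] from column 2 (J=3, A=2, carry-in 1, digits 1,2,3,4,5,9 already taken and all letters distinct): O must equal 8 ⇒ O=8.
Step 8. [col 3: F + M ≡ M (mod 10)] M=0 is one option consistent with column 3 (F + M ≡ M (mod 10), carry-in 1) — take it. So M=0.
Step 9. [col 4: E + A ≡ M (mod 10)] in column 4 we have E+A≡M with carry-in 1; given A=2, M=0 and digits 0,1,2,3,4,5,8,9 already taken and all letters distinct, that pins E to 7 ⇒ E=7.

Answer: A=2, E=7, F=9, J=3, M=0, O=8, P=1, T=5, V=4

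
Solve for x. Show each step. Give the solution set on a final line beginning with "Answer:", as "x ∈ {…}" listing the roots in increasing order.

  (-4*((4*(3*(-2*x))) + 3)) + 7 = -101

Step 1. [(-4*((4*(3*(-2*x))) + 3)) + 7 = -101] +7 is outermost — subtract 7 both sides ⇒ sub: -4*((4*(3*(-2*x))) + 3) = -108.
Step 2. [-4*((4*(3*(-2*x))) + 3) = -108] divide by the outer -4. So div: (4*(3*(-2*x))) + 3 = 27.
Step 3. [(4*(3*(-2*x))) + 3 = 27] +3 is outermost — subtract 3 both sides ⇒ sub: 4*(3*(-2*x)) = 24.
Step 4. [4*(3*(-2*x)) = 24] 4·(inner) — divide through by 4, so div: 3*(-2*x) = 6.
Step 5. [3*(-2*x) = 6] divide by the outer 3. So div: -2*x = 2.
Step 6. [-2*x = 2] -2·(inner) — divide through by -2, so div: x = -1.

Answer: x ∈ {-1}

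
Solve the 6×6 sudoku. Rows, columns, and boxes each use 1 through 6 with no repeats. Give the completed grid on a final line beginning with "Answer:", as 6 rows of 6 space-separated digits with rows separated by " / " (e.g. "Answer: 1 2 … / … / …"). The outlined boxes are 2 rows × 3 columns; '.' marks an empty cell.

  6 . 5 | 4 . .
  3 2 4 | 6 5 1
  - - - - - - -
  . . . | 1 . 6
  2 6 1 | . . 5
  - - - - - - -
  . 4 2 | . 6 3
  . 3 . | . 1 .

Step 1. [r3c5∈{2,3,4}] row 3 places 2 nowhere but r3c5 ⇒ r3c5=2.
Step 2. [r6c1∈{5}] r6c1 has the single candidate 5. So r6c1=5.
Step 3. [r4c5∈{3,4}] in row 4, 4 fits only at r4c5 ⇒ r4c5=4.
Step 4. [r6c6∈{2,4}] r6c6 is the only open cell in row 6 admitting 4. So r6c6=4.
Step 5. [r1c6∈{2}] r1c6 is down to just 2 ⇒ r1c6=2.
Step 6. [r3c3∈{3}] only 3 remains possible at r3c3 ⇒ r3c3=3.
Step 7. [r3c2∈{5}] only 5 remains possible at r3c2, so r3c2=5.
Step 8. [r1c2∈{1}] only 1 remains possible at r1c2. So r1c2=1.
Step 9. [r1c5∈{3}] r1c5's peers cover all but 3, so r1c5=3.
Step 10. [r5c4∈{5}] r5c4 has the single candidate 5, so r5c4=5.
Step 11. [r3c1∈{4}] r3c1's peers cover all but 4, so r3c1=4.
Step 12. [r6c3∈{6}] r6c3 is down to just 6 ⇒ r6c3=6.
Step 13. [r5c1∈{1}] only 1 remains possible at r5c1 ⇒ r5c1=1.
Step 14. [r6c4∈{2}] only 2 remains possible at r6c4 ⇒ r6c4=2.
Step 15. [r4c4∈{3}] only 3 remains possible at r4c4, so r4c4=3.

Answer: 6 1 5 4 3 2 / 3 2 4 6 5 1 / 4 5 3 1 2 6 / 2 6 1 3 4 5 / 1 4 2 5 6 3 / 5 3 6 2 1 4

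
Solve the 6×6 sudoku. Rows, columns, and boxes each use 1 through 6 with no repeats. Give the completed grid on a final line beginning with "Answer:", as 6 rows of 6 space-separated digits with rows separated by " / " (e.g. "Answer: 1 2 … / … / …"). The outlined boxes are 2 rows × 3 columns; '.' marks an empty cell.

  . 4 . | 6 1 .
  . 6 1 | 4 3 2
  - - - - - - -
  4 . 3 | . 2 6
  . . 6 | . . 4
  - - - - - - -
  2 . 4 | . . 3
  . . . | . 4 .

Step 1. [r6c3∈{5}] r6c3's peers cover all but 5, so r6c3=5.
Step 2. [r5c2∈{1}] nothing but 1 survives at r5c2. So r5c2=1.
Step 3. [r4c5∈{5}] r4c5's peers cover all but 5 ⇒ r4c5=5.
Step 4. [r3c4∈{1}] r3c4 has the single candidate 1, so r3c4=1.
Step 5. [r1c1∈{3,5}] across row 1, 3 lands solely at r1c1. So r1c1=3.
Step 6. [r3c2∈{5}] r3c2's peers cover all but 5. So r3c2=5.
Step 7. [r1c6∈{5}] nothing but 5 survives at r1c6. So r1c6=5.
Step 8. [r6c1∈{6}] nothing but 6 survives at r6c1. So r6c1=6.
Step 9. [r6c4∈{2}] r6c4 has the single candidate 2 ⇒ r6c4=2.
Step 10. [r5c4∈{5}] r5c4 has the single candidate 5 ⇒ r5c4=5.
Step 11. [r6c2∈{3}] nothing but 3 survives at r6c2 ⇒ r6c2=3.
Step 12. [r4c1∈{1}] r4c1 has the single candidate 1 ⇒ r4c1=1.
Step 13. [r4c2∈{2}] r4c2 has the single candidate 2 ⇒ r4c2=2.
Step 14. [r2c1∈{5}] nothing but 5 survives at r2c1 ⇒ r2c1=5.
Step 15. [r4c4∈{3}] r4c4's peers cover all but 3 ⇒ r4c4=3.
Step 16. [r5c5∈{6}] r5c5 is down to just 6, so r5c5=6.
Step 17. [r6c6∈{1}] r6c6's peers cover all but 1 ⇒ r6c6=1.
Step 18. [r1c3∈{2}] r1c3 is down to just 2. So r1c3=2.

Answer: 3 4 2 6 1 5 / 5 6 1 4 3 2 / 4 5 3 1 2 6 / 1 2 6 3 5 4 / 2 1 4 5 6 3 / 6 3 5 2 4 1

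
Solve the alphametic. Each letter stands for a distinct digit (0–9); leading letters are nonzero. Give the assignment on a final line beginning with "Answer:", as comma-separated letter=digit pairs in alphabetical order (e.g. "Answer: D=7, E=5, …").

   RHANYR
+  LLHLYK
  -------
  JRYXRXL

Step 1. [col 1: R + K ≡ L (mod 10)] several values work for K in column 1 (R + K ≡ L (mod 10), carry-in 0); try K=3 ⇒ K=3.
Step 2. [J] the sum has 7 digits but both addends have 6; that extra leading digit J is the final carry, namely 1. So J=1.
Step 3. [col 1: R + K ≡ L (mod 10)] column 1 (R + K ≡ L (mod 10), carry-in 0) doesn't pin R yet; pick R=6 and continue ⇒ R=6.
Step 4. [col 1: R + K ≡ L (mod 10)] column 1: given R=6, K=3, carry-in 0, and digits 1,3,6 already taken and all letters distinct, R+K≡L (mod 10) forces L=9. So L=9.
Step 5. [col 2: Y + Y ≡ X (mod 10)] column 2 (Y + Y ≡ X (mod 10), carry-in 0) doesn't pin X yet; pick X=8 and continue. So X=8.
Step 6. [col 2: Y + Y ≡ X (mod 10)] column 2 reads Y+Y+carry(0)=X with X=8; with digits 1,3,6,8,9 already taken and all letters distinct, the only value for Y is 4 ⇒ Y=4.
Step 7. [col 3: N + L ≡ R (mod 10)] in column 3 we have N+L≡R with carry-in 0; given L=9, R=6 and digits 1,3,4,6,8,9 already taken and all letters distinct, that pins N to 7 ⇒ N=7.
Step 8. [col 4: A + H ≡ X (mod 10)] several values work for A in column 4 (A + H ≡ X (mod 10), carry-in 1); try A=2, so A=2.
Step 9. [col 4: A + H ≡ X (mod 10)] column 4 reads A+H+carry(1)=X with A=2, X=8; with digits 1,2,3,4,6,7,8,9 already taken and all letters distinct, the only value for H is 5. So H=5.

Answer: A=2, H=5, J=1, K=3, L=9, N=7, R=6, X=8, Y=4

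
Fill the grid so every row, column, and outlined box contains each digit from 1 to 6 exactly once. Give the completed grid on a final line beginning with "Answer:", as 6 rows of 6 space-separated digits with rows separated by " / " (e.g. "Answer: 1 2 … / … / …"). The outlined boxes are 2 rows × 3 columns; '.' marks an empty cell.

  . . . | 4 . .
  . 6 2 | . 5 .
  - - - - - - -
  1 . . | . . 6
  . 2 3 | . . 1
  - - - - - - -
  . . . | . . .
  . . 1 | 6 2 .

Step 1. [r2c6∈{3}] r2c6 has the single candidate 3, so r2c6=3.
Step 2. [r5c1∈{2,3,4,5,6}] r5c1 is the only open cell in row 5 admitting 2 ⇒ r5c1=2.
Step 3. [r1c3∈{5}] only 5 remains possible at r1c3. So r1c3=5.
Step 4. [r3c3∈{4}] r3c3 is down to just 4 ⇒ r3c3=4.
Step 5. [r3c2∈{5}] r3c2 is down to just 5. So r3c2=5.
Step 6. [r6c1∈{3,4,5}] in col 1, 5 fits only at r6c1. So r6c1=5.
Step 7. [r6c6∈{4}] r6c6 is down to just 4 ⇒ r6c6=4.
Step 8. [r3c5∈{3}] only 3 remains possible at r3c5, so r3c5=3.
Step 9. [r5c4∈{1,3,5}] 3 has one home in col 4: r5c4 ⇒ r5c4=3.
Step 10. [r1c2∈{1,3}] in col 2, 1 fits only at r1c2. So r1c2=1.
Step 11. [r2c4∈{1}] r2c4's peers cover all but 1, so r2c4=1.
Step 12. [r4c4∈{5}] nothing but 5 survives at r4c4. So r4c4=5.
Step 13. [r3c4∈{2}] nothing but 2 survives at r3c4, so r3c4=2.
Step 14. [r4c1∈{6}] r4c1 is down to just 6, so r4c1=6.
Step 15. [r5c6∈{5}] r5c6's peers cover all but 5. So r5c6=5.
Step 16. [r1c6∈{2}] nothing but 2 survives at r1c6 ⇒ r1c6=2.
Step 17. [r4c5∈{4}] r4c5's peers cover all but 4 ⇒ r4c5=4.
Step 18. [r5c5∈{1}] nothing but 1 survives at r5c5, so r5c5=1.
Step 19. [r6c2∈{3}] r6c2's peers cover all but 3. So r6c2=3.
Step 20. [r2c1∈{4}] r2c1 has the single candidate 4, so r2c1=4.
Step 21. [r1c1∈{3}] only 3 remains possible at r1c1, so r1c1=3.
Step 22. [r5c2∈{4}] r5c2 has the single candidate 4 ⇒ r5c2=4.
Step 23. [r5c3∈{6}] only 6 remains possible at r5c3. So r5c3=6.
Step 24. [r1c5∈{6}] nothing but 6 survives at r1c5, so r1c5=6.

Answer: 3 1 5 4 6 2 / 4 6 2 1 5 3 / 1 5 4 2 3 6 / 6 2 3 5 4 1 / 2 4 6 3 1 5 / 5 3 1 6 2 4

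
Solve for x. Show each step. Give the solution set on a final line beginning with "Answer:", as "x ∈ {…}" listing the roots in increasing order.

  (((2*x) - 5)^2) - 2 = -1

Step 1. [(((2*x) - 5)^2) - 2 = -1] the outer -2 inverts by adding 2. So sub: ((2*x) - 5)^2 = 1.
Step 2. [((2*x) - 5)^2 = 1] LHS squared, RHS 1 ≥ 0: apply √ (±). So sqrt: (2*x) - 5 = 1 or -1.
Step 3. [(2*x) - 5 = 1 or -1] 5 comes off first (add 5) ⇒ sub: 2*x = 6 or 4.
Step 4. [2*x = 6 or 4] 2 out front; divide by 2, so div: x = 3 or 2.

Answer: x ∈ {2, 3}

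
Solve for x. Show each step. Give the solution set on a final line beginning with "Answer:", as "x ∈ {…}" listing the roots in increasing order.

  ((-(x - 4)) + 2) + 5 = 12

Step 1. [((-(x - 4)) + 2) + 5 = 12] the outer +5 inverts by subtracting 5 ⇒ sub: (-(x - 4)) + 2 = 7.
Step 2. [(-(x - 4)) + 2 = 7] peel the +2: subtract 2 from each side, so sub: -(x - 4) = 5.
Step 3. [-(x - 4) = 5] leading − — multiply by −1 ⇒ neg: x - 4 = -5.
Step 4. [x - 4 = -5] the outer -4 inverts by adding 4 ⇒ sub: x = -1.

Answer: x ∈ {-1}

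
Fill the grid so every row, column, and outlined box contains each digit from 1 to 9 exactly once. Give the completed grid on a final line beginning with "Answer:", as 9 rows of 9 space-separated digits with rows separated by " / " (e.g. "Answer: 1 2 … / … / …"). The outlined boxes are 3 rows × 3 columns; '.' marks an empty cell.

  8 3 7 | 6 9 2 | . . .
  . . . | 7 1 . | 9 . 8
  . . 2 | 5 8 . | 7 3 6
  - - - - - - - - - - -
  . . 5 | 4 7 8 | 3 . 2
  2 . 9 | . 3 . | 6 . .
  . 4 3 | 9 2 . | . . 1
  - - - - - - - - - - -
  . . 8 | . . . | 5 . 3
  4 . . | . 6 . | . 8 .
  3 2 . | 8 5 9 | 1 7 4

Step 1. [r8c3∈{1}] r8c3 has the single candidate 1, so r8c3=1.
Step 2. [r6c8∈{5}] r6c8 has the single candidate 5, so r6c8=5.
Step 3. [r7c8∈{2,6,9}] col 8 places 6 nowhere but r7c8 ⇒ r7c8=6.
Step 4. [r5c4∈{1}] only 1 remains possible at r5c4, so r5c4=1.
Step 5. [r6c1∈{6,7}] across row 6, 7 lands solely at r6c1 ⇒ r6c1=7.
Step 6. [r7c1∈{9}] only 9 remains possible at r7c1 ⇒ r7c1=9.
Step 7. [r2c3∈{4,6}] r2c3 is the only open cell in col 3 admitting 4. So r2c3=4.
Step 8. [r7c2∈{7}] r7c2 has the single candidate 7. So r7c2=7.
Step 9. [r3c1∈{1}] only 1 remains possible at r3c1. So r3c1=1.
Step 10. [r8c4∈{2,3}] 3 has one home in col 4: r8c4 ⇒ r8c4=3.
Step 11. [r4c1∈{6}] r4c1 is down to just 6, so r4c1=6.
Step 12. [r7c6∈{1,4}] in row 7, 1 fits only at r7c6 ⇒ r7c6=1.
Step 13. [r8c2∈{5}] r8c2 has the single candidate 5, so r8c2=5.
Step 14. [r5c8∈{4}] nothing but 4 survives at r5c8. So r5c8=4.
Step 15. [r3c6∈{4}] r3c6's peers cover all but 4. So r3c6=4.
Step 16. [r2c2∈{6}] only 6 remains possible at r2c2. So r2c2=6.
Step 17. [r8c9∈{9}] only 9 remains possible at r8c9, so r8c9=9.
Step 18. [r2c6∈{3}] r2c6 has the single candidate 3 ⇒ r2c6=3.
Step 19. [r1c7∈{4}] r1c7's peers cover all but 4. So r1c7=4.
Step 20. [r8c7∈{2}] r8c7's peers cover all but 2 ⇒ r8c7=2.
Step 21. [r3c2∈{9}] only 9 remains possible at r3c2 ⇒ r3c2=9.
Step 22. [r4c8∈{9}] r4c8 has the single candidate 9. So r4c8=9.
Step 23. [r4c2∈{1}] r4c2's peers cover all but 1 ⇒ r4c2=1.
Step 24. [r6c6∈{6}] only 6 remains possible at r6c6 ⇒ r6c6=6.
Step 25. [r1c9∈{5}] only 5 remains possible at r1c9. So r1c9=5.
Step 26. [r5c2∈{8}] r5c2 is down to just 8, so r5c2=8.
Step 27. [r7c5∈{4}] nothing but 4 survives at r7c5. So r7c5=4.
Step 28. [r8c6∈{7}] r8c6 has the single candidate 7 ⇒ r8c6=7.
Step 29. [r1c8∈{1}] only 1 remains possible at r1c8, so r1c8=1.
Step 30. [r9c3∈{6}] only 6 remains possible at r9c3. So r9c3=6.
Step 31. [r7c4∈{2}] r7c4 is down to just 2. So r7c4=2.
Step 32. [r6c7∈{8}] only 8 remains possible at r6c7. So r6c7=8.
Step 33. [r5c6∈{5}] only 5 remains possible at r5c6, so r5c6=5.
Step 34. [r2c1∈{5}] r2c1's peers cover all but 5. So r2c1=5.
Step 35. [r2c8∈{2}] r2c8 is down to just 2. So r2c8=2.
Step 36. [r5c9∈{7}] only 7 remains possible at r5c9, so r5c9=7.

Answer: 8 3 7 6 9 2 4 1 5 / 5 6 4 7 1 3 9 2 8 / 1 9 2 5 8 4 7 3 6 / 6 1 5 4 7 8 3 9 2 / 2 8 9 1 3 5 6 4 7 / 7 4 3 9 2 6 8 5 1 / 9 7 8 2 4 1 5 6 3 / 4 5 1 3 6 7 2 8 9 / 3 2 6 8 5 9 1 7 4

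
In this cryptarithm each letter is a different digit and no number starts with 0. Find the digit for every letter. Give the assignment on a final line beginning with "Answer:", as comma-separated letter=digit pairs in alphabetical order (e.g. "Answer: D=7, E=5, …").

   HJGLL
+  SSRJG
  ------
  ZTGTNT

Step 1. [col 1: L + G ≡ T (mod 10)] no forcing yet in column 1 (carry-in 0); G=2 is free and consistent — try it. So G=2.
Step 2. [Z] Z is the leading digit of a 6-digit sum of two 5-digit numbers; the final carry is exactly 1 ⇒ Z=1.
Step 3. [col 1: L + G ≡ T (mod 10)] no forcing yet in column 1 (carry-in 0); T=0 is free and consistent — try it. So T=0.
Step 4. [col 1: L + G ≡ T (mod 10)] from column 1 (G=2, T=0, carry-in 0, digits 0,1,2 already taken and all letters distinct): L must equal 8 ⇒ L=8.
Step 5. [col 2: L + J ≡ N (mod 10)] no forcing yet in column 2 (carry-in 1); N=4 is free and consistent — try it ⇒ N=4.
Step 6. [col 2: L + J ≡ N (mod 10)] from column 2 (L=8, N=4, carry-in 1, digits 0,1,2,4,8 already taken and all letters distinct): J must equal 5 ⇒ J=5.
Step 7. [col 3: G + R ≡ T (mod 10)] column 3 reads G+R+carry(1)=T with G=2, T=0; with digits 0,1,2,4,5,8 already taken and all letters distinct, the only value for R is 7 ⇒ R=7.
Step 8. [col 4: J + S ≡ G (mod 10)] in column 4 we have J+S≡G with carry-in 1; given J=5, G=2 and digits 0,1,2,4,5,7,8 already taken and all letters distinct, that pins S to 6, so S=6.
Step 9. [col 5: H + S ≡ T (mod 10)] column 5 reads H+S+carry(1)=T with S=6, T=0; with digits 0,1,2,4,5,6,7,8 already taken and all letters distinct, the only value for H is 3. So H=3.

Answer: G=2, H=3, J=5, L=8, N=4, R=7, S=6, T=0, Z=1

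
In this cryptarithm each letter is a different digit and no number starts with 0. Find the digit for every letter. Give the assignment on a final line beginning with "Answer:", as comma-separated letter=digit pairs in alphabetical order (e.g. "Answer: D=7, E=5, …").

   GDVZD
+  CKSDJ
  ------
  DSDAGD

Step 1. [col 1: D + J ≡ D (mod 10)] in column 1 we have D+J≡D with carry-in 0; given nothing yet and all letters distinct, none taken yet, that pins J to 0 ⇒ J=0.
Step 2. [col 1: D + J ≡ D (mod 10)] several values work for D in column 1 (D + J ≡ D (mod 10), carry-in 0); try D=1. So D=1.
Step 3. [col 2: Z + D ≡ G (mod 10)] several values work for Z in column 2 (Z + D ≡ G (mod 10), carry-in 0); try Z=5. So Z=5.
Step 4. [col 2: Z + D ≡ G (mod 10)] from column 2 (Z=5, D=1, carry-in 0, digits 0,1,5 already taken and all letters distinct): G must equal 6, so G=6.
Step 5. [col 3: V + S ≡ A (mod 10)] column 3 (V + S ≡ A (mod 10), carry-in 0) doesn't pin S yet; pick S=4 and continue ⇒ S=4.
Step 6. [col 3: V + S ≡ A (mod 10)] V=8 is one option consistent with column 3 (V + S ≡ A (mod 10), carry-in 0) — take it, so V=8.
Step 7. [col 3: V + S ≡ A (mod 10)] from column 3 (V=8, S=4, carry-in 0, digits 0,1,4,5,6,8 already taken and all letters distinct): A must equal 2, so A=2.
Step 8. [col 4: D + K ≡ D (mod 10)] in column 4 we have D+K≡D with carry-in 1; given D=1 and digits 0,1,2,4,5,6,8 already taken and all letters distinct, that pins K to 9 ⇒ K=9.
Step 9. [col 5: G + C ≡ S (mod 10)] column 5 reads G+C+carry(1)=S with G=6, S=4; with digits 0,1,2,4,5,6,8,9 already taken and all letters distinct, the only value for C is 7 ⇒ C=7.

Answer: A=2, C=7, D=1, G=6, J=0, K=9, S=4, V=8, Z=5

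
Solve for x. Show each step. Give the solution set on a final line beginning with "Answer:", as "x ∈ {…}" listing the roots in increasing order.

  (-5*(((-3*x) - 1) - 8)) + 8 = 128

Step 1. [(-5*(((-3*x) - 1) - 8)) + 8 = 128] the outer +8 inverts by subtracting 8, so sub: -5*(((-3*x) - 1) - 8) = 120.
Step 2. [-5*(((-3*x) - 1) - 8) = 120] -5 out front; divide by -5. So div: ((-3*x) - 1) - 8 = -24.
Step 3. [((-3*x) - 1) - 8 = -24] peel the -8: add 8 from each side, so sub: (-3*x) - 1 = -16.
Step 4. [(-3*x) - 1 = -16] the outer -1 inverts by adding 1 ⇒ sub: -3*x = -15.
Step 5. [-3*x = -15] -3 out front; divide by -3, so div: x = 5.

Answer: x ∈ {5}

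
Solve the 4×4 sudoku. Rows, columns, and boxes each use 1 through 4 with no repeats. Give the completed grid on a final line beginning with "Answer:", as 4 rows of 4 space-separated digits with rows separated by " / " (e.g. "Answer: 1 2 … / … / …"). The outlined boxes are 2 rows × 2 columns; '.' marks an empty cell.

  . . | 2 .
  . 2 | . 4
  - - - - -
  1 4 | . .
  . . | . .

Step 1. [r3c3∈{3}] r3c3 has the single candidate 3, so r3c3=3.
Step 2. [r1c4∈{1,3}] in col 4, 3 fits only at r1c4 ⇒ r1c4=3.
Step 3. [r4c1∈{2,3}] r4c1 is the only open cell in col 1 admitting 2. So r4c1=2.
Step 4. [r4c3∈{1,4}] r4c3 is the only open cell in row 4 admitting 4. So r4c3=4.
Step 5. [r1c2∈{1}] r1c2 has the single candidate 1. So r1c2=1.
Step 6. [r2c3∈{1}] r2c3 is down to just 1. So r2c3=1.
Step 7. [r2c1∈{3}] nothing but 3 survives at r2c1, so r2c1=3.
Step 8. [r4c2∈{3}] r4c2 is down to just 3 ⇒ r4c2=3.
Step 9. [r4c4∈{1}] nothing but 1 survives at r4c4 ⇒ r4c4=1.
Step 10. [r3c4∈{2}] nothing but 2 survives at r3c4 ⇒ r3c4=2.
Step 11. [r1c1∈{4}] r1c1 has the single candidate 4 ⇒ r1c1=4.

Answer: 4 1 2 3 / 3 2 1 4 / 1 4 3 2 / 2 3 4 1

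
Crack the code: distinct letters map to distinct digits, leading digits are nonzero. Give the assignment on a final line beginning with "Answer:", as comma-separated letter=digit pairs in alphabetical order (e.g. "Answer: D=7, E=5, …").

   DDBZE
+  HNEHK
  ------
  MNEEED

Step 1. [col 1: E + K ≡ D (mod 10)] K=8 is one option consistent with column 1 (E + K ≡ D (mod 10), carry-in 0) — take it. So K=8.
Step 2. [col 1: E + K ≡ D (mod 10)] no forcing yet in column 1 (carry-in 0); E=9 is free and consistent — try it. So E=9.
Step 3. [col 1: E + K ≡ D (mod 10)] in column 1 we have E+K≡D with carry-in 0; given E=9, K=8 and digits 8,9 already taken and all letters distinct, that pins D to 7 ⇒ D=7.
Step 4. [col 2: Z + H ≡ E (mod 10)] no forcing yet in column 2 (carry-in 1); H=5 is free and consistent — try it ⇒ H=5.
Step 5. [M] the sum has 6 digits but both addends have 5; that extra leading digit M is the final carry, namely 1. So M=1.
Step 6. [col 2: Z + H ≡ E (mod 10)] column 2: given H=5, E=9, carry-in 1, and digits 1,5,7,8,9 already taken and all letters distinct, Z+H≡E (mod 10) forces Z=3. So Z=3.
Step 7. [col 3: B + E ≡ E (mod 10)] column 3 reads B+E+carry(0)=E with E=9; with digits 1,3,5,7,8,9 already taken and all letters distinct, the only value for B is 0. So B=0.
Step 8. [col 4: D + N ≡ E (mod 10)] column 4: given D=7, E=9, carry-in 0, and digits 0,1,3,5,7,8,9 already taken and all letters distinct, D+N≡E (mod 10) forces N=2, so N=2.

Answer: B=0, D=7, E=9, H=5, K=8, M=1, N=2, Z=3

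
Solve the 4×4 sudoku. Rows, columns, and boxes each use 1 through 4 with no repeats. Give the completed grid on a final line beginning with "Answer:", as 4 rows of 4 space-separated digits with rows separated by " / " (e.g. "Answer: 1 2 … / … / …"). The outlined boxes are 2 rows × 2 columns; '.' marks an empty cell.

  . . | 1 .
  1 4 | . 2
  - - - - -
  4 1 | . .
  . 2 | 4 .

Step 1. [r3c4∈{3}] r3c4's peers cover all but 3, so r3c4=3.
Step 2. [r4c1∈{3}] nothing but 3 survives at r4c1. So r4c1=3.
Step 3. [r3c3∈{2}] r3c3's peers cover all but 2 ⇒ r3c3=2.
Step 4. [r1c4∈{4}] nothing but 4 survives at r1c4. So r1c4=4.
Step 5. [r1c1∈{2}] r1c1 is down to just 2, so r1c1=2.
Step 6. [r2c3∈{3}] nothing but 3 survives at r2c3. So r2c3=3.
Step 7. [r4c4∈{1}] only 1 remains possible at r4c4 ⇒ r4c4=1.
Step 8. [r1c2∈{3}] r1c2 is down to just 3, so r1c2=3.

Answer: 2 3 1 4 / 1 4 3 2 / 4 1 2 3 / 3 2 4 1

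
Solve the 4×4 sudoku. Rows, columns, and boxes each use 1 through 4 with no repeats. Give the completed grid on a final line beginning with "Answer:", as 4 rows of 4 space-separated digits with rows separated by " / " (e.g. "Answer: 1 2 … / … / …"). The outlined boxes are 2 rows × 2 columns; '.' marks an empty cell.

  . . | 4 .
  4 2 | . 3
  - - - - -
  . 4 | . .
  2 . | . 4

Step 1. [r3c3∈{1,2,3}] 2 has one home in col 3: r3c3 ⇒ r3c3=2.
Step 2. [r3c1∈{1,3}] across row 3, 3 lands solely at r3c1 ⇒ r3c1=3.
Step 3. [r1c1∈{1}] r1c1 has the single candidate 1, so r1c1=1.
Step 4. [r3c4∈{1}] nothing but 1 survives at r3c4 ⇒ r3c4=1.
Step 5. [r4c3∈{3}] r4c3 is down to just 3. So r4c3=3.
Step 6. [r1c2∈{3}] nothing but 3 survives at r1c2. So r1c2=3.
Step 7. [r2c3∈{1}] r2c3's peers cover all but 1, so r2c3=1.
Step 8. [r4c2∈{1}] only 1 remains possible at r4c2. So r4c2=1.
Step 9. [r1c4∈{2}] r1c4's peers cover all but 2 ⇒ r1c4=2.

Answer: 1 3 4 2 / 4 2 1 3 / 3 4 2 1 / 2 1 3 4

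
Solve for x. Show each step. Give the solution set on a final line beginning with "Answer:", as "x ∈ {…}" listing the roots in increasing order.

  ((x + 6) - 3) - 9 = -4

Step 1. [((x + 6) - 3) - 9 = -4] the outer -9 inverts by adding 9, so sub: (x + 6) - 3 = 5.
Step 2. [(x + 6) - 3 = 5] 3 comes off first (add 3) ⇒ sub: x + 6 = 8.
Step 3. [x + 6 = 8] subtract 6: x sits inside (… + 6), so sub: x = 2.

Answer: x ∈ {2}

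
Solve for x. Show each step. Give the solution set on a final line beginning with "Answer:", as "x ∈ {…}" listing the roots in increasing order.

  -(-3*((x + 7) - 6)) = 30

Step 1. [-(-3*((x + 7) - 6)) = 30] leading − — multiply by −1 ⇒ neg: -3*((x + 7) - 6) = -30.
Step 2. [-3*((x + 7) - 6) = -30] leading coefficient -3: divide by -3. So div: (x + 7) - 6 = 10.
Step 3. [(x + 7) - 6 = 10] the outer -6 inverts by adding 6, so sub: x + 7 = 16.
Step 4. [x + 7 = 16] peel the +7: subtract 7 from each side ⇒ sub: x = 9.

Answer: x ∈ {9}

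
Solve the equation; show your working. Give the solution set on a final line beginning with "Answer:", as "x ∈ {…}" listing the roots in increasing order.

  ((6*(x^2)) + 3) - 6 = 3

Step 1. [((6*(x^2)) + 3) - 6 = 3] the outer -6 inverts by adding 6. So sub: (6*(x^2)) + 3 = 9.
Step 2. [(6*(x^2)) + 3 = 9] peel the +3: subtract 3 from each side ⇒ sub: 6*(x^2) = 6.
Step 3. [6*(x^2) = 6] divide by the outer 6, so div: x^2 = 1.
Step 4. [x^2 = 1] √ both sides: 1 ≥ 0 gives two branches. So sqrt: x = 1 or -1.

Answer: x ∈ {-1, 1}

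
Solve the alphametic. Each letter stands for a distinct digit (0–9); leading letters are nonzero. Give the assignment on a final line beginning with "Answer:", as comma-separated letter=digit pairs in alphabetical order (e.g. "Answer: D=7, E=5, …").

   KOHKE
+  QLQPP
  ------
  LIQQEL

Step 1. [col 1: E + P ≡ L (mod 10)] no forcing yet in column 1 (carry-in 0); P=2 is free and consistent — try it. So P=2.
Step 2. [col 1: E + P ≡ L (mod 10)] no forcing yet in column 1 (carry-in 0); E=9 is free and consistent — try it, so E=9.
Step 3. [col 1: E + P ≡ L (mod 10)] in column 1 we have E+P≡L with carry-in 0; given E=9, P=2 and digits 2,9 already taken and all letters distinct, that pins L to 1 ⇒ L=1.
Step 4. [col 2: K + P ≡ E (mod 10)] column 2: given P=2, E=9, carry-in 1, and digits 1,2,9 already taken and all letters distinct, K+P≡E (mod 10) forces K=6. So K=6.
Step 5. [col 3: H + Q ≡ Q (mod 10)] column 3 reads H+Q+carry(0)=Q with nothing yet; with digits 1,2,6,9 already taken and all letters distinct, the only value for H is 0 ⇒ H=0.
Step 6. [col 3: H + Q ≡ Q (mod 10)] no forcing yet in column 3 (carry-in 0); Q=8 is free and consistent — try it ⇒ Q=8.
Step 7. [col 4: O + L ≡ Q (mod 10)] in column 4 we have O+L≡Q with carry-in 0; given L=1, Q=8 and digits 0,1,2,6,8,9 already taken and all letters distinct, that pins O to 7, so O=7.
Step 8. [col 5: K + Q ≡ I (mod 10)] from column 5 (K=6, Q=8, carry-in 0, digits 0,1,2,6,7,8,9 already taken and all letters distinct): I must equal 4, so I=4.

Answer: E=9, H=0, I=4, K=6, L=1, O=7, P=2, Q=8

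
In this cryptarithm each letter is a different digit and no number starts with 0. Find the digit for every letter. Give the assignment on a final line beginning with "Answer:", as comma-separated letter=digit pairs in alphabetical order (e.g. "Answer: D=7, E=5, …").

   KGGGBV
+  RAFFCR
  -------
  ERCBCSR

Step 1. [E] the sum has 7 digits but both addends have 6; that extra leading digit E is the final carry, namely 1 ⇒ E=1.
Step 2. [col 1: V + R ≡ R (mod 10)] column 1: given nothing yet, carry-in 0, and digits 1 already taken and all letters distinct, V+R≡R (mod 10) forces V=0. So V=0.
Step 3. [col 1: V + R ≡ R (mod 10)] R=6 is one option consistent with column 1 (V + R ≡ R (mod 10), carry-in 0) — take it, so R=6.
Step 4. [col 2: B + C ≡ S (mod 10)] C=2 is one option consistent with column 2 (B + C ≡ S (mod 10), carry-in 0) — take it ⇒ C=2.
Step 5. [col 2: B + C ≡ S (mod 10)] no forcing yet in column 2 (carry-in 0); B=3 is free and consistent — try it ⇒ B=3.
Step 6. [col 2: B + C ≡ S (mod 10)] from column 2 (B=3, C=2, carry-in 0, digits 0,1,2,3,6 already taken and all letters distinct): S must equal 5 ⇒ S=5.
Step 7. [col 3: G + F ≡ C (mod 10)] F=8 is one option consistent with column 3 (G + F ≡ C (mod 10), carry-in 0) — take it ⇒ F=8.
Step 8. [col 3: G + F ≡ C (mod 10)] column 3 reads G+F+carry(0)=C with F=8, C=2; with digits 0,1,2,3,5,6,8 already taken and all letters distinct, the only value for G is 4, so G=4.
Step 9. [col 5: G + A ≡ C (mod 10)] column 5: given G=4, C=2, carry-in 1, and digits 0,1,2,3,4,5,6,8 already taken and all letters distinct, G+A≡C (mod 10) forces A=7. So A=7.
Step 10. [col 6: K + R ≡ R (mod 10)] from column 6 (R=6, carry-in 1, digits 0,1,2,3,4,5,6,7,8 already taken and all letters distinct): K must equal 9, so K=9.

Answer: A=7, B=3, C=2, E=1, F=8, G=4, K=9, R=6, S=5, V=0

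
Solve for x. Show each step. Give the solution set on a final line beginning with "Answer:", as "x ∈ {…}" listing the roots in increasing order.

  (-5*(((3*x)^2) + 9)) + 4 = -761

Step 1. [(-5*(((3*x)^2) + 9)) + 4 = -761] subtract 4: x sits inside (… + 4) ⇒ sub: -5*(((3*x)^2) + 9) = -765.
Step 2. [-5*(((3*x)^2) + 9) = -765] LHS = -5·(…); ÷-5 both sides. So div: ((3*x)^2) + 9 = 153.
Step 3. [((3*x)^2) + 9 = 153] 9 comes off first (subtract 9), so sub: (3*x)^2 = 144.
Step 4. [(3*x)^2 = 144] 144 ≥ 0, LHS is (·)² — take ±√ ⇒ sqrt: 3*x = 12 or -12.
Step 5. [3*x = 12 or -12] leading coefficient 3: divide by 3. So div: x = 4 or -4.

Answer: x ∈ {-4, 4}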